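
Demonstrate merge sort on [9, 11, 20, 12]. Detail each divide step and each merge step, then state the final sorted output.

Merge sort trace:

Split: [9, 11, 20, 12] -> [9, 11] and [20, 12]
  Split: [9, 11] -> [9] and [11]
  Merge: [9] + [11] -> [9, 11]
  Split: [20, 12] -> [20] and [12]
  Merge: [20] + [12] -> [12, 20]
Merge: [9, 11] + [12, 20] -> [9, 11, 12, 20]

Final sorted array: [9, 11, 12, 20]

The merge sort proceeds by recursively splitting the array and merging sorted halves.
After all merges, the sorted array is [9, 11, 12, 20].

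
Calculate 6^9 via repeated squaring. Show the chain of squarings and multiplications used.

Computing 6^9 by squaring (build up from 6^1; each line after the first costs one multiplication):

6^1 = 6
6^2 = (6^1)^2 = 6^2 = 36
6^4 = (6^2)^2 = 36^2 = 1296
6^8 = (6^4)^2 = 1296^2 = 1679616
6^9 = 6 * 6^8 = 6 * 1679616 = 10077696

Result: 10077696
Multiplications needed: 4 (4 lines after 6^1)

6^9 = 10077696. Using exponentiation by squaring, this requires 4 multiplications. The key idea: if the exponent is even, square the half-power; if odd, multiply by the base once.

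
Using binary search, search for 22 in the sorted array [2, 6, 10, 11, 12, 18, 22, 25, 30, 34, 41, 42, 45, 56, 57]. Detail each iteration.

Binary search for 22 in [2, 6, 10, 11, 12, 18, 22, 25, 30, 34, 41, 42, 45, 56, 57]:

lo=0, hi=14, mid=7, arr[mid]=25 -> 25 > 22, search left half
lo=0, hi=6, mid=3, arr[mid]=11 -> 11 < 22, search right half
lo=4, hi=6, mid=5, arr[mid]=18 -> 18 < 22, search right half
lo=6, hi=6, mid=6, arr[mid]=22 -> Found target at index 6!

Binary search finds 22 at index 6 after 4 comparisons. The search repeatedly halves the search space by comparing with the middle element.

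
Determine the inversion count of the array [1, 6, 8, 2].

Finding inversions in [1, 6, 8, 2]:

(1, 3): arr[1]=6 > arr[3]=2
(2, 3): arr[2]=8 > arr[3]=2

Total inversions: 2

The array has 2 inversion(s): (1,3), (2,3). Each pair (i,j) satisfies i < j and arr[i] > arr[j].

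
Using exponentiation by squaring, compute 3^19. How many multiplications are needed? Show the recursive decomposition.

Computing 3^19 by squaring (build up from 3^1; each line after the first costs one multiplication):

3^1 = 3
3^2 = (3^1)^2 = 3^2 = 9
3^4 = (3^2)^2 = 9^2 = 81
3^8 = (3^4)^2 = 81^2 = 6561
3^9 = 3 * 3^8 = 3 * 6561 = 19683
3^18 = (3^9)^2 = 19683^2 = 387420489
3^19 = 3 * 3^18 = 3 * 387420489 = 1162261467

Result: 1162261467
Multiplications needed: 6 (6 lines after 3^1)

3^19 = 1162261467. Using exponentiation by squaring, this requires 6 multiplications. The key idea: if the exponent is even, square the half-power; if odd, multiply by the base once.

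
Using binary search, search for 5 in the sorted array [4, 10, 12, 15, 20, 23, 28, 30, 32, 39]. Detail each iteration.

Binary search for 5 in [4, 10, 12, 15, 20, 23, 28, 30, 32, 39]:

lo=0, hi=9, mid=4, arr[mid]=20 -> 20 > 5, search left half
lo=0, hi=3, mid=1, arr[mid]=10 -> 10 > 5, search left half
lo=0, hi=0, mid=0, arr[mid]=4 -> 4 < 5, search right half
lo=1 > hi=0, target 5 not found

Binary search determines that 5 is not in the array after 3 comparisons. The search space was exhausted without finding the target.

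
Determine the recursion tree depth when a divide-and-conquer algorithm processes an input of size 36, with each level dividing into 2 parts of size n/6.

For divide and conquer with division factor 6:

Problem sizes at each level:
Level 0: 36
Level 1: 6
Level 2: 1

The root is level 0 and the size-1 base case is level 2 (the tree spans levels 0 through 2, i.e. 3 levels counting the root), so the depth is the number of divisions: log_6(36) = 2

The recursion tree depth is log_6(36) = 2. At each level, the problem size is divided by 6, so it takes 2 divisions to reduce to a base case of size 1. The algorithm makes 2 recursive calls at each level.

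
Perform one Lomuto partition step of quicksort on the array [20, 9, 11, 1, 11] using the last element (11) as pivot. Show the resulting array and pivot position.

Lomuto partition with pivot = 11:

Initial array: [20, 9, 11, 1, 11]

arr[0]=20 > 11: no swap
arr[1]=9 <= 11: swap with position 0, array becomes [9, 20, 11, 1, 11]
arr[2]=11 <= 11: swap with position 1, array becomes [9, 11, 20, 1, 11]
arr[3]=1 <= 11: swap with position 2, array becomes [9, 11, 1, 20, 11]

Place pivot at position 3: [9, 11, 1, 11, 20]
Pivot position: 3

After partitioning with pivot 11, the array becomes [9, 11, 1, 11, 20]. The pivot is placed at index 3. All elements to the left of the pivot are <= 11, and all elements to the right are > 11.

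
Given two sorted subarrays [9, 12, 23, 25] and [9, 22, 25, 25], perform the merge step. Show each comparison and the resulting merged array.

Merging process:

Compare 9 vs 9: take 9 from left. Merged: [9]
Compare 12 vs 9: take 9 from right. Merged: [9, 9]
Compare 12 vs 22: take 12 from left. Merged: [9, 9, 12]
Compare 23 vs 22: take 22 from right. Merged: [9, 9, 12, 22]
Compare 23 vs 25: take 23 from left. Merged: [9, 9, 12, 22, 23]
Compare 25 vs 25: take 25 from left. Merged: [9, 9, 12, 22, 23, 25]
Append remaining from right: [25, 25]. Merged: [9, 9, 12, 22, 23, 25, 25, 25]

Final merged array: [9, 9, 12, 22, 23, 25, 25, 25]
Total comparisons: 6

The merged array is [9, 9, 12, 22, 23, 25, 25, 25], requiring 6 comparisons. The merge step runs in O(n) time where n is the total number of elements.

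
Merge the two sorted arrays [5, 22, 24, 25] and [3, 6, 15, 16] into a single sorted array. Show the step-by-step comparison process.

Merging process:

Compare 5 vs 3: take 3 from right. Merged: [3]
Compare 5 vs 6: take 5 from left. Merged: [3, 5]
Compare 22 vs 6: take 6 from right. Merged: [3, 5, 6]
Compare 22 vs 15: take 15 from right. Merged: [3, 5, 6, 15]
Compare 22 vs 16: take 16 from right. Merged: [3, 5, 6, 15, 16]
Append remaining from left: [22, 24, 25]. Merged: [3, 5, 6, 15, 16, 22, 24, 25]

Final merged array: [3, 5, 6, 15, 16, 22, 24, 25]
Total comparisons: 5

The merged array is [3, 5, 6, 15, 16, 22, 24, 25], requiring 5 comparisons. The merge step runs in O(n) time where n is the total number of elements.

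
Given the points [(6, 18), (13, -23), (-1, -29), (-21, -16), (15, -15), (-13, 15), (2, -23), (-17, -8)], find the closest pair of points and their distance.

Computing all pairwise distances among 8 points:

d((6, 18), (13, -23)) = 41.5933
d((6, 18), (-1, -29)) = 47.5184
d((6, 18), (-21, -16)) = 43.4166
d((6, 18), (15, -15)) = 34.2053
d((6, 18), (-13, 15)) = 19.2354
d((6, 18), (2, -23)) = 41.1947
d((6, 18), (-17, -8)) = 34.7131
d((13, -23), (-1, -29)) = 15.2315
d((13, -23), (-21, -16)) = 34.7131
d((13, -23), (15, -15)) = 8.2462
d((13, -23), (-13, 15)) = 46.0435
d((13, -23), (2, -23)) = 11.0
d((13, -23), (-17, -8)) = 33.541
d((-1, -29), (-21, -16)) = 23.8537
d((-1, -29), (15, -15)) = 21.2603
d((-1, -29), (-13, 15)) = 45.607
d((-1, -29), (2, -23)) = 6.7082 <-- minimum
d((-1, -29), (-17, -8)) = 26.4008
d((-21, -16), (15, -15)) = 36.0139
d((-21, -16), (-13, 15)) = 32.0156
d((-21, -16), (2, -23)) = 24.0416
d((-21, -16), (-17, -8)) = 8.9443
d((15, -15), (-13, 15)) = 41.0366
d((15, -15), (2, -23)) = 15.2643
d((15, -15), (-17, -8)) = 32.7567
d((-13, 15), (2, -23)) = 40.8534
d((-13, 15), (-17, -8)) = 23.3452
d((2, -23), (-17, -8)) = 24.2074

Closest pair: (-1, -29) and (2, -23) with distance 6.7082

The closest pair is (-1, -29) and (2, -23) with Euclidean distance 6.7082. For 8 points, brute-force pairwise comparison is shown above. For large n, the divide-and-conquer algorithm (sort by x, recurse on halves, check the dividing strip) achieves O(n log n).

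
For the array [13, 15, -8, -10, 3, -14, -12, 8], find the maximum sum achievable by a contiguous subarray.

Using Kadane's algorithm on [13, 15, -8, -10, 3, -14, -12, 8]:

Scanning through the array:
Position 1 (value 15): max_ending_here = 28, max_so_far = 28
Position 2 (value -8): max_ending_here = 20, max_so_far = 28
Position 3 (value -10): max_ending_here = 10, max_so_far = 28
Position 4 (value 3): max_ending_here = 13, max_so_far = 28
Position 5 (value -14): max_ending_here = -1, max_so_far = 28
Position 6 (value -12): max_ending_here = -12, max_so_far = 28
Position 7 (value 8): max_ending_here = 8, max_so_far = 28

Maximum subarray: [13, 15]
Maximum sum: 28

The maximum subarray is [13, 15] with sum 28. This subarray runs from index 0 to index 1.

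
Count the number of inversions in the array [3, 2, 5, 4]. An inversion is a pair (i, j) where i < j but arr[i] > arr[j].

Finding inversions in [3, 2, 5, 4]:

(0, 1): arr[0]=3 > arr[1]=2
(2, 3): arr[2]=5 > arr[3]=4

Total inversions: 2

The array has 2 inversion(s): (0,1), (2,3). Each pair (i,j) satisfies i < j and arr[i] > arr[j].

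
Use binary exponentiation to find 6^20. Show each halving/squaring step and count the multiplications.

Computing 6^20 by squaring (build up from 6^1; each line after the first costs one multiplication):

6^1 = 6
6^2 = (6^1)^2 = 6^2 = 36
6^4 = (6^2)^2 = 36^2 = 1296
6^5 = 6 * 6^4 = 6 * 1296 = 7776
6^10 = (6^5)^2 = 7776^2 = 60466176
6^20 = (6^10)^2 = 60466176^2 = 3656158440062976

Result: 3656158440062976
Multiplications needed: 5 (5 lines after 6^1)

6^20 = 3656158440062976. Using exponentiation by squaring, this requires 5 multiplications. The key idea: if the exponent is even, square the half-power; if odd, multiply by the base once.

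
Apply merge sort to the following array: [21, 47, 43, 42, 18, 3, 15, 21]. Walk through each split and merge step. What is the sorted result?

Merge sort trace:

Split: [21, 47, 43, 42, 18, 3, 15, 21] -> [21, 47, 43, 42] and [18, 3, 15, 21]
  Split: [21, 47, 43, 42] -> [21, 47] and [43, 42]
    Split: [21, 47] -> [21] and [47]
    Merge: [21] + [47] -> [21, 47]
    Split: [43, 42] -> [43] and [42]
    Merge: [43] + [42] -> [42, 43]
  Merge: [21, 47] + [42, 43] -> [21, 42, 43, 47]
  Split: [18, 3, 15, 21] -> [18, 3] and [15, 21]
    Split: [18, 3] -> [18] and [3]
    Merge: [18] + [3] -> [3, 18]
    Split: [15, 21] -> [15] and [21]
    Merge: [15] + [21] -> [15, 21]
  Merge: [3, 18] + [15, 21] -> [3, 15, 18, 21]
Merge: [21, 42, 43, 47] + [3, 15, 18, 21] -> [3, 15, 18, 21, 21, 42, 43, 47]

Final sorted array: [3, 15, 18, 21, 21, 42, 43, 47]

The merge sort proceeds by recursively splitting the array and merging sorted halves.
After all merges, the sorted array is [3, 15, 18, 21, 21, 42, 43, 47].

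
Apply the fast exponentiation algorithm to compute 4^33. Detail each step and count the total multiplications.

Computing 4^33 by squaring (build up from 4^1; each line after the first costs one multiplication):

4^1 = 4
4^2 = (4^1)^2 = 4^2 = 16
4^4 = (4^2)^2 = 16^2 = 256
4^8 = (4^4)^2 = 256^2 = 65536
4^16 = (4^8)^2 = 65536^2 = 4294967296
4^32 = (4^16)^2 = 4294967296^2 = 18446744073709551616
4^33 = 4 * 4^32 = 4 * 18446744073709551616 = 73786976294838206464

Result: 73786976294838206464
Multiplications needed: 6 (6 lines after 4^1)

4^33 = 73786976294838206464. Using exponentiation by squaring, this requires 6 multiplications. The key idea: if the exponent is even, square the half-power; if odd, multiply by the base once.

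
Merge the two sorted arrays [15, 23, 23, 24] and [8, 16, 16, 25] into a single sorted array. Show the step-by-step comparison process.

Merging process:

Compare 15 vs 8: take 8 from right. Merged: [8]
Compare 15 vs 16: take 15 from left. Merged: [8, 15]
Compare 23 vs 16: take 16 from right. Merged: [8, 15, 16]
Compare 23 vs 16: take 16 from right. Merged: [8, 15, 16, 16]
Compare 23 vs 25: take 23 from left. Merged: [8, 15, 16, 16, 23]
Compare 23 vs 25: take 23 from left. Merged: [8, 15, 16, 16, 23, 23]
Compare 24 vs 25: take 24 from left. Merged: [8, 15, 16, 16, 23, 23, 24]
Append remaining from right: [25]. Merged: [8, 15, 16, 16, 23, 23, 24, 25]

Final merged array: [8, 15, 16, 16, 23, 23, 24, 25]
Total comparisons: 7

The merged array is [8, 15, 16, 16, 23, 23, 24, 25], requiring 7 comparisons. The merge step runs in O(n) time where n is the total number of elements.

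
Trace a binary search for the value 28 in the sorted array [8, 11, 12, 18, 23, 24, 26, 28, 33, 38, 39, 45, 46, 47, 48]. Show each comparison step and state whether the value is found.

Binary search for 28 in [8, 11, 12, 18, 23, 24, 26, 28, 33, 38, 39, 45, 46, 47, 48]:

lo=0, hi=14, mid=7, arr[mid]=28 -> Found target at index 7!

Binary search finds 28 at index 7 after 1 comparisons. The search repeatedly halves the search space by comparing with the middle element.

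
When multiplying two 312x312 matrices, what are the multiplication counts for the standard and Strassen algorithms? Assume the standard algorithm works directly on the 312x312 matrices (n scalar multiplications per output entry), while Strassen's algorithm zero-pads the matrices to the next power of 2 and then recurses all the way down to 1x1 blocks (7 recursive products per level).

Matrix multiplication for 312x312 matrices:

Strassen's algorithm requires power-of-2 dimensions. Pad 312x312 to 512x512 (next power of 2).

Standard algorithm: 312^3 = 30371328 multiplications
Strassen's algorithm: 7^(log2(512)) = 7^9 = 40353607 multiplications
Difference: 30371328 - 40353607 = -9982279 (Strassen uses MORE here due to padding overhead — for small or just-over-power-of-2 n, padding can outweigh the per-level savings)

Standard: 30371328 multiplications (312^3). Strassen: 40353607 multiplications (7^9, after padding to 512x512). Strassen reduces 8 recursive multiplications to 7 at each level.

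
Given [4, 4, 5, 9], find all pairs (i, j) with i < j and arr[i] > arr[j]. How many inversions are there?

Finding inversions in [4, 4, 5, 9]:


Total inversions: 0

The array has 0 inversions. It is already sorted.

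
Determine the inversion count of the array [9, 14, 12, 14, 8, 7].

Finding inversions in [9, 14, 12, 14, 8, 7]:

(0, 4): arr[0]=9 > arr[4]=8
(0, 5): arr[0]=9 > arr[5]=7
(1, 2): arr[1]=14 > arr[2]=12
(1, 4): arr[1]=14 > arr[4]=8
(1, 5): arr[1]=14 > arr[5]=7
(2, 4): arr[2]=12 > arr[4]=8
(2, 5): arr[2]=12 > arr[5]=7
(3, 4): arr[3]=14 > arr[4]=8
(3, 5): arr[3]=14 > arr[5]=7
(4, 5): arr[4]=8 > arr[5]=7

Total inversions: 10

The array has 10 inversion(s): (0,4), (0,5), (1,2), (1,4), (1,5), (2,4), (2,5), (3,4), (3,5), (4,5). Each pair (i,j) satisfies i < j and arr[i] > arr[j].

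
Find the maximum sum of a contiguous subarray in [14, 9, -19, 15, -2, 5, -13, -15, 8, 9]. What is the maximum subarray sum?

Using Kadane's algorithm on [14, 9, -19, 15, -2, 5, -13, -15, 8, 9]:

Scanning through the array:
Position 1 (value 9): max_ending_here = 23, max_so_far = 23
Position 2 (value -19): max_ending_here = 4, max_so_far = 23
Position 3 (value 15): max_ending_here = 19, max_so_far = 23
Position 4 (value -2): max_ending_here = 17, max_so_far = 23
Position 5 (value 5): max_ending_here = 22, max_so_far = 23
Position 6 (value -13): max_ending_here = 9, max_so_far = 23
Position 7 (value -15): max_ending_here = -6, max_so_far = 23
Position 8 (value 8): max_ending_here = 8, max_so_far = 23
Position 9 (value 9): max_ending_here = 17, max_so_far = 23

Maximum subarray: [14, 9]
Maximum sum: 23

The maximum subarray is [14, 9] with sum 23. This subarray runs from index 0 to index 1.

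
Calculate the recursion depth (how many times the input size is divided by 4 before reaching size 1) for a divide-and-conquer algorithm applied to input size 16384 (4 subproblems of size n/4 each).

For divide and conquer with division factor 4:

Problem sizes at each level:
Level 0: 16384
Level 1: 4096
Level 2: 1024
Level 3: 256
Level 4: 64
Level 5: 16
Level 6: 4
Level 7: 1

The root is level 0 and the size-1 base case is level 7 (the tree spans levels 0 through 7, i.e. 8 levels counting the root), so the depth is the number of divisions: log_4(16384) = 7

The recursion tree depth is log_4(16384) = 7. At each level, the problem size is divided by 4, so it takes 7 divisions to reduce to a base case of size 1. The algorithm makes 4 recursive calls at each level.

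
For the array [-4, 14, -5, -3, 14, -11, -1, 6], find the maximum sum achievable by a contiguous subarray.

Using Kadane's algorithm on [-4, 14, -5, -3, 14, -11, -1, 6]:

Scanning through the array:
Position 1 (value 14): max_ending_here = 14, max_so_far = 14
Position 2 (value -5): max_ending_here = 9, max_so_far = 14
Position 3 (value -3): max_ending_here = 6, max_so_far = 14
Position 4 (value 14): max_ending_here = 20, max_so_far = 20
Position 5 (value -11): max_ending_here = 9, max_so_far = 20
Position 6 (value -1): max_ending_here = 8, max_so_far = 20
Position 7 (value 6): max_ending_here = 14, max_so_far = 20

Maximum subarray: [14, -5, -3, 14]
Maximum sum: 20

The maximum subarray is [14, -5, -3, 14] with sum 20. This subarray runs from index 1 to index 4.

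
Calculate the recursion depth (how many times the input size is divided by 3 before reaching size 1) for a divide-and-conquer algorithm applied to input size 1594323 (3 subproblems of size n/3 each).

For divide and conquer with division factor 3:

Problem sizes at each level:
Level 0: 1594323
Level 1: 531441
Level 2: 177147
Level 3: 59049
Level 4: 19683
Level 5: 6561
Level 6: 2187
Level 7: 729
Level 8: 243
Level 9: 81
Level 10: 27
Level 11: 9
Level 12: 3
Level 13: 1

The root is level 0 and the size-1 base case is level 13 (the tree spans levels 0 through 13, i.e. 14 levels counting the root), so the depth is the number of divisions: log_3(1594323) = 13

The recursion tree depth is log_3(1594323) = 13. At each level, the problem size is divided by 3, so it takes 13 divisions to reduce to a base case of size 1. The algorithm makes 3 recursive calls at each level.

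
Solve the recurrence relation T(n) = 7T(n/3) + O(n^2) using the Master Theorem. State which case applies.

Master Theorem for T(n) = 7T(n/3) + O(n^2):

a = 7, b = 3, c = 2
log_b(a) = log_3(7) = 1.7712

Case 3: c = 2 > log_3(7) = 1.7712
T(n) = O(n^2) = O(n^2)

For T(n) = 7T(n/3) + O(n^2): log_3(7) = 1.7712. This is Case 3 of the Master Theorem (c > log_b(a), work dominated by root), giving O(n^2).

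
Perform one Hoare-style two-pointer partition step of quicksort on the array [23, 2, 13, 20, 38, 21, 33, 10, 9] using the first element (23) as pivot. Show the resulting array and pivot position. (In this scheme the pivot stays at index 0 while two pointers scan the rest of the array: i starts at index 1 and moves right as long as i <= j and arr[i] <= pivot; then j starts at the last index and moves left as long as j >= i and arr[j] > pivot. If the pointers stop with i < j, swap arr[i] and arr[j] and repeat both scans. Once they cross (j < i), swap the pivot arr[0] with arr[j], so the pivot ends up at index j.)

Hoare-style two-pointer partition with pivot = 23:

Initial array: [23, 2, 13, 20, 38, 21, 33, 10, 9]

Pointers start at i = 1, j = 8.
i stops at index 4 (arr[4]=38 > 23), j stops at index 8 (arr[8]=9 <= 23): swap arr[4] and arr[8], array becomes [23, 2, 13, 20, 9, 21, 33, 10, 38]
i stops at index 6 (arr[6]=33 > 23), j stops at index 7 (arr[7]=10 <= 23): swap arr[6] and arr[7], array becomes [23, 2, 13, 20, 9, 21, 10, 33, 38]
i ends at 7, j ends at 6: the pointers have crossed (j < i), so scanning stops.

Swap pivot arr[0] with arr[6] to place pivot at position 6: [10, 2, 13, 20, 9, 21, 23, 33, 38]
Pivot position: 6

After partitioning with pivot 23, the array becomes [10, 2, 13, 20, 9, 21, 23, 33, 38]. The pivot is placed at index 6. All elements to the left of the pivot are <= 23, and all elements to the right are > 23.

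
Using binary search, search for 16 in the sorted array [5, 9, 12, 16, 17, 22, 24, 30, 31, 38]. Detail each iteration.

Binary search for 16 in [5, 9, 12, 16, 17, 22, 24, 30, 31, 38]:

lo=0, hi=9, mid=4, arr[mid]=17 -> 17 > 16, search left half
lo=0, hi=3, mid=1, arr[mid]=9 -> 9 < 16, search right half
lo=2, hi=3, mid=2, arr[mid]=12 -> 12 < 16, search right half
lo=3, hi=3, mid=3, arr[mid]=16 -> Found target at index 3!

Binary search finds 16 at index 3 after 4 comparisons. The search repeatedly halves the search space by comparing with the middle element.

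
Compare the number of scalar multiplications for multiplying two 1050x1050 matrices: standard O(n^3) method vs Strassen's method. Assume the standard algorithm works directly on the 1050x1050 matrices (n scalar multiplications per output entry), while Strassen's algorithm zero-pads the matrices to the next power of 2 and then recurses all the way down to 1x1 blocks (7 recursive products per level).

Matrix multiplication for 1050x1050 matrices:

Strassen's algorithm requires power-of-2 dimensions. Pad 1050x1050 to 2048x2048 (next power of 2).

Standard algorithm: 1050^3 = 1157625000 multiplications
Strassen's algorithm: 7^(log2(2048)) = 7^11 = 1977326743 multiplications
Difference: 1157625000 - 1977326743 = -819701743 (Strassen uses MORE here due to padding overhead — for small or just-over-power-of-2 n, padding can outweigh the per-level savings)

Standard: 1157625000 multiplications (1050^3). Strassen: 1977326743 multiplications (7^11, after padding to 2048x2048). Strassen reduces 8 recursive multiplications to 7 at each level.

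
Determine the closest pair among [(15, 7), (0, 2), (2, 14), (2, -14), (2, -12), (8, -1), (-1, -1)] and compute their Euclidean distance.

Computing all pairwise distances among 7 points:

d((15, 7), (0, 2)) = 15.8114
d((15, 7), (2, 14)) = 14.7648
d((15, 7), (2, -14)) = 24.6982
d((15, 7), (2, -12)) = 23.0217
d((15, 7), (8, -1)) = 10.6301
d((15, 7), (-1, -1)) = 17.8885
d((0, 2), (2, 14)) = 12.1655
d((0, 2), (2, -14)) = 16.1245
d((0, 2), (2, -12)) = 14.1421
d((0, 2), (8, -1)) = 8.544
d((0, 2), (-1, -1)) = 3.1623
d((2, 14), (2, -14)) = 28.0
d((2, 14), (2, -12)) = 26.0
d((2, 14), (8, -1)) = 16.1555
d((2, 14), (-1, -1)) = 15.2971
d((2, -14), (2, -12)) = 2.0 <-- minimum
d((2, -14), (8, -1)) = 14.3178
d((2, -14), (-1, -1)) = 13.3417
d((2, -12), (8, -1)) = 12.53
d((2, -12), (-1, -1)) = 11.4018
d((8, -1), (-1, -1)) = 9.0

Closest pair: (2, -14) and (2, -12) with distance 2.0

The closest pair is (2, -14) and (2, -12) with Euclidean distance 2.0. For 7 points, brute-force pairwise comparison is shown above. For large n, the divide-and-conquer algorithm (sort by x, recurse on halves, check the dividing strip) achieves O(n log n).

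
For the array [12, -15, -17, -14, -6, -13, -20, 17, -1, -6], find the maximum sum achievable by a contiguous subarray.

Using Kadane's algorithm on [12, -15, -17, -14, -6, -13, -20, 17, -1, -6]:

Scanning through the array:
Position 1 (value -15): max_ending_here = -3, max_so_far = 12
Position 2 (value -17): max_ending_here = -17, max_so_far = 12
Position 3 (value -14): max_ending_here = -14, max_so_far = 12
Position 4 (value -6): max_ending_here = -6, max_so_far = 12
Position 5 (value -13): max_ending_here = -13, max_so_far = 12
Position 6 (value -20): max_ending_here = -20, max_so_far = 12
Position 7 (value 17): max_ending_here = 17, max_so_far = 17
Position 8 (value -1): max_ending_here = 16, max_so_far = 17
Position 9 (value -6): max_ending_here = 10, max_so_far = 17

Maximum subarray: [17]
Maximum sum: 17

The maximum subarray is [17] with sum 17. This subarray runs from index 7 to index 7.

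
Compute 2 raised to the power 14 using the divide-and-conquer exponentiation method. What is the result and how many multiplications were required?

Computing 2^14 by squaring (build up from 2^1; each line after the first costs one multiplication):

2^1 = 2
2^2 = (2^1)^2 = 2^2 = 4
2^3 = 2 * 2^2 = 2 * 4 = 8
2^6 = (2^3)^2 = 8^2 = 64
2^7 = 2 * 2^6 = 2 * 64 = 128
2^14 = (2^7)^2 = 128^2 = 16384

Result: 16384
Multiplications needed: 5 (5 lines after 2^1)

2^14 = 16384. Using exponentiation by squaring, this requires 5 multiplications. The key idea: if the exponent is even, square the half-power; if odd, multiply by the base once.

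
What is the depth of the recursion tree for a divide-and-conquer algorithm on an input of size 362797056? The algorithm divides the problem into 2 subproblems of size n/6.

For divide and conquer with division factor 6:

Problem sizes at each level:
Level 0: 362797056
Level 1: 60466176
Level 2: 10077696
Level 3: 1679616
Level 4: 279936
Level 5: 46656
Level 6: 7776
Level 7: 1296
Level 8: 216
Level 9: 36
Level 10: 6
Level 11: 1

The root is level 0 and the size-1 base case is level 11 (the tree spans levels 0 through 11, i.e. 12 levels counting the root), so the depth is the number of divisions: log_6(362797056) = 11

The recursion tree depth is log_6(362797056) = 11. At each level, the problem size is divided by 6, so it takes 11 divisions to reduce to a base case of size 1. The algorithm makes 2 recursive calls at each level.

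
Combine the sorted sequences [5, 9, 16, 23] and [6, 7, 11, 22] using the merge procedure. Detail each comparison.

Merging process:

Compare 5 vs 6: take 5 from left. Merged: [5]
Compare 9 vs 6: take 6 from right. Merged: [5, 6]
Compare 9 vs 7: take 7 from right. Merged: [5, 6, 7]
Compare 9 vs 11: take 9 from left. Merged: [5, 6, 7, 9]
Compare 16 vs 11: take 11 from right. Merged: [5, 6, 7, 9, 11]
Compare 16 vs 22: take 16 from left. Merged: [5, 6, 7, 9, 11, 16]
Compare 23 vs 22: take 22 from right. Merged: [5, 6, 7, 9, 11, 16, 22]
Append remaining from left: [23]. Merged: [5, 6, 7, 9, 11, 16, 22, 23]

Final merged array: [5, 6, 7, 9, 11, 16, 22, 23]
Total comparisons: 7

The merged array is [5, 6, 7, 9, 11, 16, 22, 23], requiring 7 comparisons. The merge step runs in O(n) time where n is the total number of elements.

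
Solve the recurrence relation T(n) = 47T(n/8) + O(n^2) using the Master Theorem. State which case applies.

Master Theorem for T(n) = 47T(n/8) + O(n^2):

a = 47, b = 8, c = 2
log_b(a) = log_8(47) = 1.8515

Case 3: c = 2 > log_8(47) = 1.8515
T(n) = O(n^2) = O(n^2)

For T(n) = 47T(n/8) + O(n^2): log_8(47) = 1.8515. This is Case 3 of the Master Theorem (c > log_b(a), work dominated by root), giving O(n^2).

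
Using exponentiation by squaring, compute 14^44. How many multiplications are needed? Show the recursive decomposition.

Computing 14^44 by squaring (build up from 14^1; each line after the first costs one multiplication):

14^1 = 14
14^2 = (14^1)^2 = 14^2 = 196
14^4 = (14^2)^2 = 196^2 = 38416
14^5 = 14 * 14^4 = 14 * 38416 = 537824
14^10 = (14^5)^2 = 537824^2 = 289254654976
14^11 = 14 * 14^10 = 14 * 289254654976 = 4049565169664
14^22 = (14^11)^2 = 4049565169664^2 = 16398978063355821105872896
14^44 = (14^22)^2 = 16398978063355821105872896^2 = 268926481522425436988250652599945506664302107426816

Result: 268926481522425436988250652599945506664302107426816
Multiplications needed: 7 (7 lines after 14^1)

14^44 = 268926481522425436988250652599945506664302107426816. Using exponentiation by squaring, this requires 7 multiplications. The key idea: if the exponent is even, square the half-power; if odd, multiply by the base once.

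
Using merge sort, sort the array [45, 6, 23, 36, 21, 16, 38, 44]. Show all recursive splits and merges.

Merge sort trace:

Split: [45, 6, 23, 36, 21, 16, 38, 44] -> [45, 6, 23, 36] and [21, 16, 38, 44]
  Split: [45, 6, 23, 36] -> [45, 6] and [23, 36]
    Split: [45, 6] -> [45] and [6]
    Merge: [45] + [6] -> [6, 45]
    Split: [23, 36] -> [23] and [36]
    Merge: [23] + [36] -> [23, 36]
  Merge: [6, 45] + [23, 36] -> [6, 23, 36, 45]
  Split: [21, 16, 38, 44] -> [21, 16] and [38, 44]
    Split: [21, 16] -> [21] and [16]
    Merge: [21] + [16] -> [16, 21]
    Split: [38, 44] -> [38] and [44]
    Merge: [38] + [44] -> [38, 44]
  Merge: [16, 21] + [38, 44] -> [16, 21, 38, 44]
Merge: [6, 23, 36, 45] + [16, 21, 38, 44] -> [6, 16, 21, 23, 36, 38, 44, 45]

Final sorted array: [6, 16, 21, 23, 36, 38, 44, 45]

The merge sort proceeds by recursively splitting the array and merging sorted halves.
After all merges, the sorted array is [6, 16, 21, 23, 36, 38, 44, 45].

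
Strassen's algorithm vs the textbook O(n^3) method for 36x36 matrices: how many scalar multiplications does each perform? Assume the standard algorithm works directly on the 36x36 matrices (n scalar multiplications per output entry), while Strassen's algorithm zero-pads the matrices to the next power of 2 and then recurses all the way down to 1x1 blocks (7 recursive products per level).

Matrix multiplication for 36x36 matrices:

Strassen's algorithm requires power-of-2 dimensions. Pad 36x36 to 64x64 (next power of 2).

Standard algorithm: 36^3 = 46656 multiplications
Strassen's algorithm: 7^(log2(64)) = 7^6 = 117649 multiplications
Difference: 46656 - 117649 = -70993 (Strassen uses MORE here due to padding overhead — for small or just-over-power-of-2 n, padding can outweigh the per-level savings)

Standard: 46656 multiplications (36^3). Strassen: 117649 multiplications (7^6, after padding to 64x64). Strassen reduces 8 recursive multiplications to 7 at each level.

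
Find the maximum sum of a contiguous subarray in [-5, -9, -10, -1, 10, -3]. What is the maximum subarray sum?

Using Kadane's algorithm on [-5, -9, -10, -1, 10, -3]:

Scanning through the array:
Position 1 (value -9): max_ending_here = -9, max_so_far = -5
Position 2 (value -10): max_ending_here = -10, max_so_far = -5
Position 3 (value -1): max_ending_here = -1, max_so_far = -1
Position 4 (value 10): max_ending_here = 10, max_so_far = 10
Position 5 (value -3): max_ending_here = 7, max_so_far = 10

Maximum subarray: [10]
Maximum sum: 10

The maximum subarray is [10] with sum 10. This subarray runs from index 4 to index 4.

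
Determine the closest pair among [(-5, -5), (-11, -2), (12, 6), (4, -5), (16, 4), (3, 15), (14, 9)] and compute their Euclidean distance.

Computing all pairwise distances among 7 points:

d((-5, -5), (-11, -2)) = 6.7082
d((-5, -5), (12, 6)) = 20.2485
d((-5, -5), (4, -5)) = 9.0
d((-5, -5), (16, 4)) = 22.8473
d((-5, -5), (3, 15)) = 21.5407
d((-5, -5), (14, 9)) = 23.6008
d((-11, -2), (12, 6)) = 24.3516
d((-11, -2), (4, -5)) = 15.2971
d((-11, -2), (16, 4)) = 27.6586
d((-11, -2), (3, 15)) = 22.0227
d((-11, -2), (14, 9)) = 27.313
d((12, 6), (4, -5)) = 13.6015
d((12, 6), (16, 4)) = 4.4721
d((12, 6), (3, 15)) = 12.7279
d((12, 6), (14, 9)) = 3.6056 <-- minimum
d((4, -5), (16, 4)) = 15.0
d((4, -5), (3, 15)) = 20.025
d((4, -5), (14, 9)) = 17.2047
d((16, 4), (3, 15)) = 17.0294
d((16, 4), (14, 9)) = 5.3852
d((3, 15), (14, 9)) = 12.53

Closest pair: (12, 6) and (14, 9) with distance 3.6056

The closest pair is (12, 6) and (14, 9) with Euclidean distance 3.6056. For 7 points, brute-force pairwise comparison is shown above. For large n, the divide-and-conquer algorithm (sort by x, recurse on halves, check the dividing strip) achieves O(n log n).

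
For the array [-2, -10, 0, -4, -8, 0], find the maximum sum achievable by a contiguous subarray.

Using Kadane's algorithm on [-2, -10, 0, -4, -8, 0]:

Scanning through the array:
Position 1 (value -10): max_ending_here = -10, max_so_far = -2
Position 2 (value 0): max_ending_here = 0, max_so_far = 0
Position 3 (value -4): max_ending_here = -4, max_so_far = 0
Position 4 (value -8): max_ending_here = -8, max_so_far = 0
Position 5 (value 0): max_ending_here = 0, max_so_far = 0

Maximum subarray: [0]
Maximum sum: 0

The maximum subarray is [0] with sum 0. This subarray runs from index 2 to index 2.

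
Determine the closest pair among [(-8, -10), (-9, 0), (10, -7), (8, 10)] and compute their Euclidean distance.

Computing all pairwise distances among 4 points:

d((-8, -10), (-9, 0)) = 10.0499 <-- minimum
d((-8, -10), (10, -7)) = 18.2483
d((-8, -10), (8, 10)) = 25.6125
d((-9, 0), (10, -7)) = 20.2485
d((-9, 0), (8, 10)) = 19.7231
d((10, -7), (8, 10)) = 17.1172

Closest pair: (-8, -10) and (-9, 0) with distance 10.0499

The closest pair is (-8, -10) and (-9, 0) with Euclidean distance 10.0499. For 4 points, brute-force pairwise comparison is shown above. For large n, the divide-and-conquer algorithm (sort by x, recurse on halves, check the dividing strip) achieves O(n log n).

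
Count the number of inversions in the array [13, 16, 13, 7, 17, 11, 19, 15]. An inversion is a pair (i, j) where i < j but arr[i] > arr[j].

Finding inversions in [13, 16, 13, 7, 17, 11, 19, 15]:

(0, 3): arr[0]=13 > arr[3]=7
(0, 5): arr[0]=13 > arr[5]=11
(1, 2): arr[1]=16 > arr[2]=13
(1, 3): arr[1]=16 > arr[3]=7
(1, 5): arr[1]=16 > arr[5]=11
(1, 7): arr[1]=16 > arr[7]=15
(2, 3): arr[2]=13 > arr[3]=7
(2, 5): arr[2]=13 > arr[5]=11
(4, 5): arr[4]=17 > arr[5]=11
(4, 7): arr[4]=17 > arr[7]=15
(6, 7): arr[6]=19 > arr[7]=15

Total inversions: 11

The array has 11 inversion(s): (0,3), (0,5), (1,2), (1,3), (1,5), (1,7), (2,3), (2,5), (4,5), (4,7), (6,7). Each pair (i,j) satisfies i < j and arr[i] > arr[j].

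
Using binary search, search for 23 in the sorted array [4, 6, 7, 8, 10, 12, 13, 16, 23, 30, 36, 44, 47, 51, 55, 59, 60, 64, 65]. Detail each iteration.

Binary search for 23 in [4, 6, 7, 8, 10, 12, 13, 16, 23, 30, 36, 44, 47, 51, 55, 59, 60, 64, 65]:

lo=0, hi=18, mid=9, arr[mid]=30 -> 30 > 23, search left half
lo=0, hi=8, mid=4, arr[mid]=10 -> 10 < 23, search right half
lo=5, hi=8, mid=6, arr[mid]=13 -> 13 < 23, search right half
lo=7, hi=8, mid=7, arr[mid]=16 -> 16 < 23, search right half
lo=8, hi=8, mid=8, arr[mid]=23 -> Found target at index 8!

Binary search finds 23 at index 8 after 5 comparisons. The search repeatedly halves the search space by comparing with the middle element.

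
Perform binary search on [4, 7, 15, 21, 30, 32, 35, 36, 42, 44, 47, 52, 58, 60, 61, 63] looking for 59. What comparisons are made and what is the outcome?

Binary search for 59 in [4, 7, 15, 21, 30, 32, 35, 36, 42, 44, 47, 52, 58, 60, 61, 63]:

lo=0, hi=15, mid=7, arr[mid]=36 -> 36 < 59, search right half
lo=8, hi=15, mid=11, arr[mid]=52 -> 52 < 59, search right half
lo=12, hi=15, mid=13, arr[mid]=60 -> 60 > 59, search left half
lo=12, hi=12, mid=12, arr[mid]=58 -> 58 < 59, search right half
lo=13 > hi=12, target 59 not found

Binary search determines that 59 is not in the array after 4 comparisons. The search space was exhausted without finding the target.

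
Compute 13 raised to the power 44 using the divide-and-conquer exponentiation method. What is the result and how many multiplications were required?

Computing 13^44 by squaring (build up from 13^1; each line after the first costs one multiplication):

13^1 = 13
13^2 = (13^1)^2 = 13^2 = 169
13^4 = (13^2)^2 = 169^2 = 28561
13^5 = 13 * 13^4 = 13 * 28561 = 371293
13^10 = (13^5)^2 = 371293^2 = 137858491849
13^11 = 13 * 13^10 = 13 * 137858491849 = 1792160394037
13^22 = (13^11)^2 = 1792160394037^2 = 3211838877954855105157369
13^44 = (13^22)^2 = 3211838877954855105157369^2 = 10315908977942302627204470186314316211062255002161

Result: 10315908977942302627204470186314316211062255002161
Multiplications needed: 7 (7 lines after 13^1)

13^44 = 10315908977942302627204470186314316211062255002161. Using exponentiation by squaring, this requires 7 multiplications. The key idea: if the exponent is even, square the half-power; if odd, multiply by the base once.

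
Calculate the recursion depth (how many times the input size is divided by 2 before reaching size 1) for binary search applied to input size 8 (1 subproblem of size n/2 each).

For divide and conquer with division factor 2:

Problem sizes at each level:
Level 0: 8
Level 1: 4
Level 2: 2
Level 3: 1

The root is level 0 and the size-1 base case is level 3 (the tree spans levels 0 through 3, i.e. 4 levels counting the root), so the depth is the number of divisions: log_2(8) = 3

The recursion tree depth is log_2(8) = 3. At each level, the problem size is divided by 2, so it takes 3 divisions to reduce to a base case of size 1. The algorithm makes 1 recursive call at each level.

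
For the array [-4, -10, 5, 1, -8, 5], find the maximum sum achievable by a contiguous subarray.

Using Kadane's algorithm on [-4, -10, 5, 1, -8, 5]:

Scanning through the array:
Position 1 (value -10): max_ending_here = -10, max_so_far = -4
Position 2 (value 5): max_ending_here = 5, max_so_far = 5
Position 3 (value 1): max_ending_here = 6, max_so_far = 6
Position 4 (value -8): max_ending_here = -2, max_so_far = 6
Position 5 (value 5): max_ending_here = 5, max_so_far = 6

Maximum subarray: [5, 1]
Maximum sum: 6

The maximum subarray is [5, 1] with sum 6. This subarray runs from index 2 to index 3.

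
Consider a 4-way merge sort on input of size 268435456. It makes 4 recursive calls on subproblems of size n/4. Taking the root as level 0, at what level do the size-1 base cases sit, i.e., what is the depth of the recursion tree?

For divide and conquer with division factor 4:

Problem sizes at each level:
Level 0: 268435456
Level 1: 67108864
Level 2: 16777216
Level 3: 4194304
Level 4: 1048576
Level 5: 262144
Level 6: 65536
Level 7: 16384
Level 8: 4096
Level 9: 1024
Level 10: 256
Level 11: 64
Level 12: 16
Level 13: 4
Level 14: 1

The root is level 0 and the size-1 base case is level 14 (the tree spans levels 0 through 14, i.e. 15 levels counting the root), so the depth is the number of divisions: log_4(268435456) = 14

The recursion tree depth is log_4(268435456) = 14. At each level, the problem size is divided by 4, so it takes 14 divisions to reduce to a base case of size 1. The algorithm makes 4 recursive calls at each level.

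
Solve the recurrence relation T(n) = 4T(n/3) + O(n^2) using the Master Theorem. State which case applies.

Master Theorem for T(n) = 4T(n/3) + O(n^2):

a = 4, b = 3, c = 2
log_b(a) = log_3(4) = 1.2619

Case 3: c = 2 > log_3(4) = 1.2619
T(n) = O(n^2) = O(n^2)

For T(n) = 4T(n/3) + O(n^2): log_3(4) = 1.2619. This is Case 3 of the Master Theorem (c > log_b(a), work dominated by root), giving O(n^2).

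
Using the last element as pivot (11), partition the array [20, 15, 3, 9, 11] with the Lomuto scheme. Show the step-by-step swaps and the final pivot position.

Lomuto partition with pivot = 11:

Initial array: [20, 15, 3, 9, 11]

arr[0]=20 > 11: no swap
arr[1]=15 > 11: no swap
arr[2]=3 <= 11: swap with position 0, array becomes [3, 15, 20, 9, 11]
arr[3]=9 <= 11: swap with position 1, array becomes [3, 9, 20, 15, 11]

Place pivot at position 2: [3, 9, 11, 15, 20]
Pivot position: 2

After partitioning with pivot 11, the array becomes [3, 9, 11, 15, 20]. The pivot is placed at index 2. All elements to the left of the pivot are <= 11, and all elements to the right are > 11.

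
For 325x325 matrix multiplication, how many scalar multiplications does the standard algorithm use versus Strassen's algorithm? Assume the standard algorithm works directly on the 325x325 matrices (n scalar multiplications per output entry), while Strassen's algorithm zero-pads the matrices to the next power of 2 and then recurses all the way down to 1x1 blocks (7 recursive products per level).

Matrix multiplication for 325x325 matrices:

Strassen's algorithm requires power-of-2 dimensions. Pad 325x325 to 512x512 (next power of 2).

Standard algorithm: 325^3 = 34328125 multiplications
Strassen's algorithm: 7^(log2(512)) = 7^9 = 40353607 multiplications
Difference: 34328125 - 40353607 = -6025482 (Strassen uses MORE here due to padding overhead — for small or just-over-power-of-2 n, padding can outweigh the per-level savings)

Standard: 34328125 multiplications (325^3). Strassen: 40353607 multiplications (7^9, after padding to 512x512). Strassen reduces 8 recursive multiplications to 7 at each level.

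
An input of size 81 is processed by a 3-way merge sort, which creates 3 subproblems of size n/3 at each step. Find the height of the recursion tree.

For divide and conquer with division factor 3:

Problem sizes at each level:
Level 0: 81
Level 1: 27
Level 2: 9
Level 3: 3
Level 4: 1

The root is level 0 and the size-1 base case is level 4 (the tree spans levels 0 through 4, i.e. 5 levels counting the root), so the depth is the number of divisions: log_3(81) = 4

The recursion tree depth is log_3(81) = 4. At each level, the problem size is divided by 3, so it takes 4 divisions to reduce to a base case of size 1. The algorithm makes 3 recursive calls at each level.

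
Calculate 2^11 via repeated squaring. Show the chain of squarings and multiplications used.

Computing 2^11 by squaring (build up from 2^1; each line after the first costs one multiplication):

2^1 = 2
2^2 = (2^1)^2 = 2^2 = 4
2^4 = (2^2)^2 = 4^2 = 16
2^5 = 2 * 2^4 = 2 * 16 = 32
2^10 = (2^5)^2 = 32^2 = 1024
2^11 = 2 * 2^10 = 2 * 1024 = 2048

Result: 2048
Multiplications needed: 5 (5 lines after 2^1)

2^11 = 2048. Using exponentiation by squaring, this requires 5 multiplications. The key idea: if the exponent is even, square the half-power; if odd, multiply by the base once.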